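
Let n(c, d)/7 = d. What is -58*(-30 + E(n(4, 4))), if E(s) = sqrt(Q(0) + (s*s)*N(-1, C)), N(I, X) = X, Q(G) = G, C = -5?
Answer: 1740 - 1624*I*sqrt(5) ≈ 1740.0 - 3631.4*I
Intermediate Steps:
n(c, d) = 7*d
E(s) = sqrt(5)*sqrt(-s**2) (E(s) = sqrt(0 + (s*s)*(-5)) = sqrt(0 + s**2*(-5)) = sqrt(0 - 5*s**2) = sqrt(-5*s**2) = sqrt(5)*sqrt(-s**2))
-58*(-30 + E(n(4, 4))) = -58*(-30 + sqrt(5)*sqrt(-(7*4)**2)) = -58*(-30 + sqrt(5)*sqrt(-1*28**2)) = -58*(-30 + sqrt(5)*sqrt(-1*784)) = -58*(-30 + sqrt(5)*sqrt(-784)) = -58*(-30 + sqrt(5)*(28*I)) = -58*(-30 + 28*I*sqrt(5)) = 1740 - 1624*I*sqrt(5)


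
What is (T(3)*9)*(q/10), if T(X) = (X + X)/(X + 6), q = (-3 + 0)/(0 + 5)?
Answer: -9/25 ≈ -0.36000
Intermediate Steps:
q = -⅗ (q = -3/5 = -3*⅕ = -⅗ ≈ -0.60000)
T(X) = 2*X/(6 + X) (T(X) = (2*X)/(6 + X) = 2*X/(6 + X))
(T(3)*9)*(q/10) = ((2*3/(6 + 3))*9)*(-⅗/10) = ((2*3/9)*9)*(-⅗*⅒) = ((2*3*(⅑))*9)*(-3/50) = ((⅔)*9)*(-3/50) = 6*(-3/50) = -9/25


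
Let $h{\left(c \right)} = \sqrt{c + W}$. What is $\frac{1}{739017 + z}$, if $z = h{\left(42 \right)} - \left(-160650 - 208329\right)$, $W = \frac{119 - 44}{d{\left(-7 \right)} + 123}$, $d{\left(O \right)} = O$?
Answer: $\frac{42842512}{47469331924303} - \frac{2 \sqrt{143463}}{142407995772909} \approx 9.0253 \cdot 10^{-7}$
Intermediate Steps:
$W = \frac{75}{116}$ ($W = \frac{119 - 44}{-7 + 123} = \frac{75}{116} \approx 0.64655$)
$h{\left(c \right)} = \sqrt{\frac{75}{116} + c}$ ($h{\left(c \right)} = \sqrt{c + \frac{75}{116}} = \sqrt{\frac{75}{116} + c}$)
$z = 368979 + \frac{\sqrt{143463}}{58}$ ($z = \frac{\sqrt{2175 + 3364 \cdot 42}}{58} - \left(-160650 - 208329\right) = \frac{\sqrt{2175 + 141288}}{58} - -368979 = \frac{\sqrt{143463}}{58} + 368979 = 368979 + \frac{\sqrt{143463}}{58} \approx 3.6899 \cdot 10^{5}$)
$\frac{1}{739017 + z} = \frac{1}{739017 + \left(368979 + \frac{\sqrt{143463}}{58}\right)} = \frac{1}{1107996 + \frac{\sqrt{143463}}{58}}$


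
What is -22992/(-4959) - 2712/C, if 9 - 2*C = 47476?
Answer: 372752960/78462951 ≈ 4.7507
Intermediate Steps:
C = -47467/2 (C = 9/2 - ½*47476 = 9/2 - 23738 = -47467/2 ≈ -23734.)
-22992/(-4959) - 2712/C = -22992/(-4959) - 2712/(-47467/2) = -22992*(-1/4959) - 2712*(-2/47467) = 7664/1653 + 5424/47467 = 372752960/78462951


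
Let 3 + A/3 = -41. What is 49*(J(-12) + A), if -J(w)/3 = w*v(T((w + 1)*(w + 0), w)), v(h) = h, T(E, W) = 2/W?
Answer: -6762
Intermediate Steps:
A = -132 (A = -9 + 3*(-41) = -9 - 123 = -132)
J(w) = -6 (J(w) = -3*w*2/w = -3*2 = -6)
49*(J(-12) + A) = 49*(-6 - 132) = 49*(-138) = -6762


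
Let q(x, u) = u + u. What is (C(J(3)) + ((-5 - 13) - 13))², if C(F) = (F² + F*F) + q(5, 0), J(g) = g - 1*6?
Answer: 169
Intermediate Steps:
J(g) = -6 + g (J(g) = g - 6 = -6 + g)
q(x, u) = 2*u
C(F) = 2*F² (C(F) = (F² + F*F) + 2*0 = (F² + F²) + 0 = 2*F² + 0 = 2*F²)
(C(J(3)) + ((-5 - 13) - 13))² = (2*(-6 + 3)² + ((-5 - 13) - 13))² = (2*(-3)² + (-18 - 13))² = (2*9 - 31)² = (18 - 31)² = (-13)² = 169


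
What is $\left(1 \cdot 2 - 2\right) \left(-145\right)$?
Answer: $0$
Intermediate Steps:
$\left(1 \cdot 2 - 2\right) \left(-145\right) = \left(2 - 2\right) \left(-145\right) = 0 \left(-145\right) = 0$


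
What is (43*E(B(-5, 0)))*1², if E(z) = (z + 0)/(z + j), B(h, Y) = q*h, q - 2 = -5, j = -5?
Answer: 129/2 ≈ 64.500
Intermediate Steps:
q = -3 (q = 2 - 5 = -3)
B(h, Y) = -3*h
E(z) = z/(-5 + z) (E(z) = (z + 0)/(z - 5) = z/(-5 + z))
(43*E(B(-5, 0)))*1² = (43*((-3*(-5))/(-5 - 3*(-5))))*1² = (43*(15/(-5 + 15)))*1 = (43*(15/10))*1 = (43*(15*(⅒)))*1 = (43*(3/2))*1 = (129/2)*1 = 129/2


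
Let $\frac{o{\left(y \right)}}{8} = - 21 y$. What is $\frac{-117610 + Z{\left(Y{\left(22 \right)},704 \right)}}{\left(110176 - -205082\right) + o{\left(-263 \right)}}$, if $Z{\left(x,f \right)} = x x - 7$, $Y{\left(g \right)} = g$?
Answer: $- \frac{117133}{359442} \approx -0.32587$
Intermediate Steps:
$o{\left(y \right)} = - 168 y$ ($o{\left(y \right)} = 8 \left(- 21 y\right) = - 168 y$)
$Z{\left(x,f \right)} = -7 + x^{2}$ ($Z{\left(x,f \right)} = x^{2} - 7 = -7 + x^{2}$)
$\frac{-117610 + Z{\left(Y{\left(22 \right)},704 \right)}}{\left(110176 - -205082\right) + o{\left(-263 \right)}} = \frac{-117610 - \left(7 - 22^{2}\right)}{\left(110176 - -205082\right) - -44184} = \frac{-117610 + \left(-7 + 484\right)}{\left(110176 + 205082\right) + 44184} = \frac{-117610 + 477}{315258 + 44184} = - \frac{117133}{359442}$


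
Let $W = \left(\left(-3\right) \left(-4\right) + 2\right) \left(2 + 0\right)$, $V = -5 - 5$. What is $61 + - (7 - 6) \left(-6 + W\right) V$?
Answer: $281$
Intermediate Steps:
$V = -10$
$W = 28$ ($W = \left(12 + 2\right) 2 = 14 \cdot 2 = 28$)
$61 + - (7 - 6) \left(-6 + W\right) V = 61 + - (7 - 6) \left(-6 + 28\right) \left(-10\right) = 61 + \left(-1\right) 1 \cdot 22 \left(-10\right) = 61 - -220 = 61 + 220 = 281$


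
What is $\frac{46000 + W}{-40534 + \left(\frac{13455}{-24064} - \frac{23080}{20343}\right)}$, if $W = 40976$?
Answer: $- \frac{42577705009152}{19843598322553} \approx -2.1457$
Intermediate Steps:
$\frac{46000 + W}{-40534 + \left(\frac{13455}{-24064} - \frac{23080}{20343}\right)} = \frac{46000 + 40976}{-40534 + \left(\frac{13455}{-24064} - \frac{23080}{20343}\right)} = \frac{86976}{-40534 + \left(13455 \left(- \frac{1}{24064}\right) - \frac{23080}{20343}\right)} = \frac{86976}{-40534 - \frac{829112185}{489533952}} = \frac{86976}{- \frac{19843598322553}{489533952}} = 86976 \left(- \frac{489533952}{19843598322553}\right) = - \frac{42577705009152}{19843598322553}$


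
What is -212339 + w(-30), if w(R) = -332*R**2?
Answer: -511139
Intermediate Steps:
-212339 + w(-30) = -212339 - 332*(-30)**2 = -212339 - 332*900 = -212339 - 298800 = -511139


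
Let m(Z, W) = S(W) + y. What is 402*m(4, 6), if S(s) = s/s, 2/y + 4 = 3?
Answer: -402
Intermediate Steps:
y = -2 (y = 2/(-4 + 3) = 2/(-1) = 2*(-1) = -2)
S(s) = 1
m(Z, W) = -1 (m(Z, W) = 1 - 2 = -1)
402*m(4, 6) = 402*(-1) = -402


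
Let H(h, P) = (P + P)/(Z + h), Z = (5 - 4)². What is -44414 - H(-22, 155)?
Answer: -932384/21 ≈ -44399.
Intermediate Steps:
Z = 1 (Z = 1² = 1)
H(h, P) = 2*P/(1 + h) (H(h, P) = (P + P)/(1 + h) = (2*P)/(1 + h) = 2*P/(1 + h))
-44414 - H(-22, 155) = -44414 - 2*155/(1 - 22) = -44414 - 2*155/(-21) = -44414 - 2*155*(-1)/21 = -44414 - 1*(-310/21) = -44414 + 310/21 = -932384/21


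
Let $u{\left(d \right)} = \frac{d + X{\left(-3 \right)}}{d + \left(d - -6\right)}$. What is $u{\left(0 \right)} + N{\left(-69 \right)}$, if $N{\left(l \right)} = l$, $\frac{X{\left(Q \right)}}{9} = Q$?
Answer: $- \frac{147}{2} \approx -73.5$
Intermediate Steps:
$X{\left(Q \right)} = 9 Q$
$u{\left(d \right)} = \frac{-27 + d}{6 + 2 d}$ ($u{\left(d \right)} = \frac{d + 9 \left(-3\right)}{d + \left(d - -6\right)} = \frac{d - 27}{d + \left(d + 6\right)} = \frac{-27 + d}{d + \left(6 + d\right)} = \frac{-27 + d}{6 + 2 d}$)
$u{\left(0 \right)} + N{\left(-69 \right)} = \frac{-27 + 0}{2 \left(3 + 0\right)} - 69 = \frac{1}{2} \cdot \frac{1}{3} \left(-27\right) - 69 = - \frac{9}{2} - 69 = - \frac{147}{2}$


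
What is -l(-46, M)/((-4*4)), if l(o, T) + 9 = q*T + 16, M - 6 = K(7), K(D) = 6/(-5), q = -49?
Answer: -1141/80 ≈ -14.262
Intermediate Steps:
K(D) = -6/5 (K(D) = 6*(-⅕) = -6/5)
M = 24/5 (M = 6 - 6/5 = 24/5 ≈ 4.8000)
l(o, T) = 7 - 49*T (l(o, T) = -9 + (-49*T + 16) = -9 + (16 - 49*T) = 7 - 49*T)
-l(-46, M)/((-4*4)) = -(7 - 49*24/5)/((-4*4)) = -(7 - 1176/5)/(-16) = -(-1)*(-1141)/(16*5) = -1*1141/80 = -1141/80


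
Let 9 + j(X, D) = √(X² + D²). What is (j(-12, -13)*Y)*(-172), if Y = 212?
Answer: 328176 - 36464*√313 ≈ -3.1694e+5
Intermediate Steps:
j(X, D) = -9 + √(D² + X²) (j(X, D) = -9 + √(X² + D²) = -9 + √(D² + X²))
(j(-12, -13)*Y)*(-172) = ((-9 + √((-13)² + (-12)²))*212)*(-172) = ((-9 + √(169 + 144))*212)*(-172) = ((-9 + √313)*212)*(-172) = (-1908 + 212*√313)*(-172) = 328176 - 36464*√313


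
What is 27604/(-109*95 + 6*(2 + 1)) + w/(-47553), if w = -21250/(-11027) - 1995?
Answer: -1295222014279/492761905977 ≈ -2.6285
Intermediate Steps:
w = -21977615/11027 (w = -21250*(-1/11027) - 1995 = 21250/11027 - 1995 = -21977615/11027 ≈ -1993.1)
27604/(-109*95 + 6*(2 + 1)) + w/(-47553) = 27604/(-109*95 + 6*(2 + 1)) - 21977615/11027/(-47553) = 27604/(-10355 + 6*3) - 21977615/11027*(-1/47553) = 27604/(-10355 + 18) + 1997965/47669721 = 27604/(-10337) + 1997965/47669721 = 27604*(-1/10337) + 1997965/47669721 = -27604/10337 + 1997965/47669721 = -1295222014279/492761905977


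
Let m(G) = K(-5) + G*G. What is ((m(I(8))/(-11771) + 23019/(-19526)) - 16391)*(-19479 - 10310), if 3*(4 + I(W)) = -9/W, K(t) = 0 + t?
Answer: 3591445365729652815/7354897472 ≈ 4.8831e+8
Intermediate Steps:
K(t) = t
I(W) = -4 - 3/W (I(W) = -4 + (-9/W)/3 = -4 - 3/W)
m(G) = -5 + G² (m(G) = -5 + G*G = -5 + G²)
((m(I(8))/(-11771) + 23019/(-19526)) - 16391)*(-19479 - 10310) = (((-5 + (-4 - 3/8)²)/(-11771) + 23019/(-19526)) - 16391)*(-19479 - 10310) = (((-5 + (-4 - 3*⅛)²)*(-1/11771) + 23019*(-1/19526)) - 16391)*(-29789) = (((-5 + (-4 - 3/8)²)*(-1/11771) - 23019/19526) - 16391)*(-29789) = (((-5 + (-35/8)²)*(-1/11771) - 23019/19526) - 16391)*(-29789) = (((-5 + 1225/64)*(-1/11771) - 23019/19526) - 16391)*(-29789) = (((905/64)*(-1/11771) - 23019/19526) - 16391)*(-29789) = ((-905/753344 - 23019/19526) - 16391)*(-29789) = (-8679448283/7354897472 - 16391)*(-29789) = -120562803911835/7354897472*(-29789) = 3591445365729652815/7354897472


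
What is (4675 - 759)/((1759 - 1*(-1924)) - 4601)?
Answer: -1958/459 ≈ -4.2658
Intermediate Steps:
(4675 - 759)/((1759 - 1*(-1924)) - 4601) = 3916/((1759 + 1924) - 4601) = 3916/(3683 - 4601) = 3916/(-918) = 3916*(-1/918) = -1958/459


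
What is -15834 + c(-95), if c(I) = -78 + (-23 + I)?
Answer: -16030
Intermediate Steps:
c(I) = -101 + I
-15834 + c(-95) = -15834 + (-101 - 95) = -15834 - 196 = -16030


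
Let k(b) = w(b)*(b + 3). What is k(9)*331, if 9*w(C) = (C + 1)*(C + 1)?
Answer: 132400/3 ≈ 44133.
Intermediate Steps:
w(C) = (1 + C)²/9 (w(C) = ((C + 1)*(C + 1))/9 = ((1 + C)*(1 + C))/9 = (1 + C)²/9)
k(b) = (1 + b)²*(3 + b)/9 (k(b) = ((1 + b)²/9)*(b + 3) = ((1 + b)²/9)*(3 + b) = (1 + b)²*(3 + b)/9)
k(9)*331 = ((1 + 9)²*(3 + 9)/9)*331 = ((⅑)*10²*12)*331 = ((⅑)*100*12)*331 = (400/3)*331 = 132400/3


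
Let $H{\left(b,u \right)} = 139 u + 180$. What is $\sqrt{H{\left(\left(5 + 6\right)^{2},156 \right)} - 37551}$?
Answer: $3 i \sqrt{1743} \approx 125.25 i$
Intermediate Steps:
$H{\left(b,u \right)} = 180 + 139 u$
$\sqrt{H{\left(\left(5 + 6\right)^{2},156 \right)} - 37551} = \sqrt{\left(180 + 139 \cdot 156\right) - 37551} = \sqrt{\left(180 + 21684\right) - 37551} = \sqrt{21864 - 37551} = \sqrt{-15687} = 3 i \sqrt{1743}$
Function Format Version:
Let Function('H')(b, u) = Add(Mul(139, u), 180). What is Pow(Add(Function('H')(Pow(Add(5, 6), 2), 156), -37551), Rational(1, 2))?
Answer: Mul(3, I, Pow(1743, Rational(1, 2))) ≈ Mul(125.25, I)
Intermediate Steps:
Function('H')(b, u) = Add(180, Mul(139, u))
Pow(Add(Function('H')(Pow(Add(5, 6), 2), 156), -37551), Rational(1, 2)) = Pow(Add(Add(180, Mul(139, 156)), -37551), Rational(1, 2)) = Pow(Add(Add(180, 21684), -37551), Rational(1, 2)) = Pow(Add(21864, -37551), Rational(1, 2)) = Pow(-15687, Rational(1, 2)) = Mul(3, I, Pow(1743, Rational(1, 2)))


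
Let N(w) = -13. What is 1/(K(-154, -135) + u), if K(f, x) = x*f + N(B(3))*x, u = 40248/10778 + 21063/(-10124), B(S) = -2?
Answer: 54558236/1230105657489 ≈ 4.4352e-5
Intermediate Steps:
u = 90226869/54558236 (u = 40248*(1/10778) + 21063*(-1/10124) = 20124/5389 - 21063/10124 = 90226869/54558236 ≈ 1.6538)
K(f, x) = -13*x + f*x (K(f, x) = x*f - 13*x = f*x - 13*x = -13*x + f*x)
1/(K(-154, -135) + u) = 1/(-135*(-13 - 154) + 90226869/54558236) = 1/(-135*(-167) + 90226869/54558236) = 1/(22545 + 90226869/54558236) = 1/(1230105657489/54558236) = 54558236/1230105657489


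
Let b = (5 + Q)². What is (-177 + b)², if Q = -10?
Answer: 23104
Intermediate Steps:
b = 25 (b = (5 - 10)² = (-5)² = 25)
(-177 + b)² = (-177 + 25)² = (-152)² = 23104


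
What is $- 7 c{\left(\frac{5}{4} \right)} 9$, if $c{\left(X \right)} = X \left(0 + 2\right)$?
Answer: $- \frac{315}{2} \approx -157.5$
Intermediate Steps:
$c{\left(X \right)} = 2 X$ ($c{\left(X \right)} = X 2 = 2 X$)
$- 7 c{\left(\frac{5}{4} \right)} 9 = - 7 \cdot 2 \cdot \frac{5}{4} \cdot 9 = \left(-7\right) \frac{5}{2} \cdot 9 = \left(- \frac{35}{2}\right) 9 = - \frac{315}{2}$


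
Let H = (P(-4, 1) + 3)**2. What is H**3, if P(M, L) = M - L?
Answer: 64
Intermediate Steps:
H = 4 (H = ((-4 - 1*1) + 3)**2 = ((-4 - 1) + 3)**2 = (-5 + 3)**2 = (-2)**2 = 4)
H**3 = 4**3 = 64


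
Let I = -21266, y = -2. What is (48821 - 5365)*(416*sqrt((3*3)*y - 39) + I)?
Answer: -924135296 + 18077696*I*sqrt(57) ≈ -9.2414e+8 + 1.3648e+8*I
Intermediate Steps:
(48821 - 5365)*(416*sqrt((3*3)*y - 39) + I) = (48821 - 5365)*(416*sqrt((3*3)*(-2) - 39) - 21266) = 43456*(416*sqrt(9*(-2) - 39) - 21266) = 43456*(416*sqrt(-18 - 39) - 21266) = 43456*(416*sqrt(-57) - 21266) = 43456*(416*(I*sqrt(57)) - 21266) = 43456*(416*I*sqrt(57) - 21266) = 43456*(-21266 + 416*I*sqrt(57)) = -924135296 + 18077696*I*sqrt(57)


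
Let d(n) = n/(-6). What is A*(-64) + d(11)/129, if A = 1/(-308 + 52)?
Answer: 365/1548 ≈ 0.23579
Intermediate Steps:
d(n) = -n/6 (d(n) = n*(-⅙) = -n/6)
A = -1/256 (A = 1/(-256) = -1/256 ≈ -0.0039063)
A*(-64) + d(11)/129 = -1/256*(-64) - ⅙*11/129 = ¼ - 11/6*1/129 = ¼ - 11/774 = 365/1548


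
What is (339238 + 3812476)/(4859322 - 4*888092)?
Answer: 2075857/653477 ≈ 3.1766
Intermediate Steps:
(339238 + 3812476)/(4859322 - 4*888092) = 4151714/(4859322 - 3552368) = 4151714/1306954 = 4151714*(1/1306954) = 2075857/653477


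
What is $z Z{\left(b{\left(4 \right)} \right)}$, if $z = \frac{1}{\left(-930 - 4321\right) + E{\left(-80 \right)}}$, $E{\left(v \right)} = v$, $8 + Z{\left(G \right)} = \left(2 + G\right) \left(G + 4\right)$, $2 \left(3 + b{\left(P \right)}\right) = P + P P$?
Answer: $- \frac{91}{5331} \approx -0.01707$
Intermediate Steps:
$b{\left(P \right)} = -3 + \frac{P}{2} + \frac{P^{2}}{2}$ ($b{\left(P \right)} = -3 + \frac{P + P P}{2} = -3 + \frac{P + P^{2}}{2} = -3 + \left(\frac{P}{2} + \frac{P^{2}}{2}\right) = -3 + \frac{P}{2} + \frac{P^{2}}{2}$)
$Z{\left(G \right)} = -8 + \left(2 + G\right) \left(4 + G\right)$ ($Z{\left(G \right)} = -8 + \left(2 + G\right) \left(G + 4\right) = -8 + \left(2 + G\right) \left(4 + G\right)$)
$z = - \frac{1}{5331}$ ($z = \frac{1}{\left(-930 - 4321\right) - 80} = \frac{1}{-5251 - 80} = \frac{1}{-5331} = - \frac{1}{5331} \approx -0.00018758$)
$z Z{\left(b{\left(4 \right)} \right)} = - \frac{\left(-3 + \frac{1}{2} \cdot 4 + \frac{4^{2}}{2}\right) \left(6 + \left(-3 + \frac{1}{2} \cdot 4 + \frac{4^{2}}{2}\right)\right)}{5331} = - \frac{\left(-3 + 2 + \frac{1}{2} \cdot 16\right) \left(6 + \left(-3 + 2 + \frac{1}{2} \cdot 16\right)\right)}{5331} = - \frac{\left(-3 + 2 + 8\right) \left(6 + \left(-3 + 2 + 8\right)\right)}{5331} = - \frac{7 \left(6 + 7\right)}{5331} = - \frac{7 \cdot 13}{5331} = \left(- \frac{1}{5331}\right) 91 = - \frac{91}{5331}$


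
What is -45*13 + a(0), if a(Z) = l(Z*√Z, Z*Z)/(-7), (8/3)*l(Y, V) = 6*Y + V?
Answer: -585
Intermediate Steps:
l(Y, V) = 3*V/8 + 9*Y/4 (l(Y, V) = 3*(6*Y + V)/8 = 3*(V + 6*Y)/8 = 3*V/8 + 9*Y/4)
a(Z) = -9*Z^(3/2)/28 - 3*Z²/56 (a(Z) = (3*(Z*Z)/8 + 9*(Z*√Z)/4)/(-7) = (3*Z²/8 + 9*Z^(3/2)/4)*(-⅐) = -9*Z^(3/2)/28 - 3*Z²/56)
-45*13 + a(0) = -45*13 + (-9*0^(3/2)/28 - 3/56*0²) = -585 + (-9/28*0 - 3/56*0) = -585 + (0 + 0) = -585 + 0 = -585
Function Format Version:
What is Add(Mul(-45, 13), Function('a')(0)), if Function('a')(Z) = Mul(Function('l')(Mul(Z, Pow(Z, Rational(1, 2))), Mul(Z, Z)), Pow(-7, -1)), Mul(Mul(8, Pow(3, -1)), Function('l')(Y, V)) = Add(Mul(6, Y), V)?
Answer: -585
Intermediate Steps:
Function('l')(Y, V) = Add(Mul(Rational(3, 8), V), Mul(Rational(9, 4), Y)) (Function('l')(Y, V) = Mul(Rational(3, 8), Add(Mul(6, Y), V)) = Mul(Rational(3, 8), Add(V, Mul(6, Y))) = Add(Mul(Rational(3, 8), V), Mul(Rational(9, 4), Y)))
Function('a')(Z) = Add(Mul(Rational(-9, 28), Pow(Z, Rational(3, 2))), Mul(Rational(-3, 56), Pow(Z, 2))) (Function('a')(Z) = Mul(Add(Mul(Rational(3, 8), Mul(Z, Z)), Mul(Rational(9, 4), Mul(Z, Pow(Z, Rational(1, 2))))), Pow(-7, -1)) = Mul(Add(Mul(Rational(3, 8), Pow(Z, 2)), Mul(Rational(9, 4), Pow(Z, Rational(3, 2)))), Rational(-1, 7)) = Add(Mul(Rational(-9, 28), Pow(Z, Rational(3, 2))), Mul(Rational(-3, 56), Pow(Z, 2))))
Add(Mul(-45, 13), Function('a')(0)) = Add(Mul(-45, 13), Add(Mul(Rational(-9, 28), Pow(0, Rational(3, 2))), Mul(Rational(-3, 56), Pow(0, 2)))) = Add(-585, Add(Mul(Rational(-9, 28), 0), Mul(Rational(-3, 56), 0))) = Add(-585, Add(0, 0)) = Add(-585, 0) = -585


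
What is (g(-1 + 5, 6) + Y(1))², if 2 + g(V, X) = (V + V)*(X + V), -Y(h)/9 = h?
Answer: 4761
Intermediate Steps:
Y(h) = -9*h
g(V, X) = -2 + 2*V*(V + X) (g(V, X) = -2 + (V + V)*(X + V) = -2 + (2*V)*(V + X) = -2 + 2*V*(V + X))
(g(-1 + 5, 6) + Y(1))² = ((-2 + 2*(-1 + 5)² + 2*(-1 + 5)*6) - 9*1)² = ((-2 + 2*4² + 2*4*6) - 9)² = ((-2 + 2*16 + 48) - 9)² = ((-2 + 32 + 48) - 9)² = (78 - 9)² = 69² = 4761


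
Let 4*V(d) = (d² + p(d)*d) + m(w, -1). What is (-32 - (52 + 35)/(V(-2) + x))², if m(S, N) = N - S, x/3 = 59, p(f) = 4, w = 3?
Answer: 32341969/30625 ≈ 1056.1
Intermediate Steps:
x = 177 (x = 3*59 = 177)
V(d) = -1 + d + d²/4 (V(d) = ((d² + 4*d) + (-1 - 1*3))/4 = ((d² + 4*d) + (-1 - 3))/4 = ((d² + 4*d) - 4)/4 = (-4 + d² + 4*d)/4 = -1 + d + d²/4)
(-32 - (52 + 35)/(V(-2) + x))² = (-32 - (52 + 35)/((-1 - 2 + (¼)*(-2)²) + 177))² = (-32 - 87/((-1 - 2 + (¼)*4) + 177))² = (-32 - 87/((-1 - 2 + 1) + 177))² = (-32 - 87/(-2 + 177))² = (-32 - 87/175)² = (-5687/175)² = 32341969/30625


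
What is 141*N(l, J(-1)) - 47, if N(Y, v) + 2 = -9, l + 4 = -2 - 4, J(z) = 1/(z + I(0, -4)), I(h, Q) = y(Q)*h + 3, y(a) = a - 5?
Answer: -1598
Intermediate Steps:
y(a) = -5 + a
I(h, Q) = 3 + h*(-5 + Q) (I(h, Q) = (-5 + Q)*h + 3 = h*(-5 + Q) + 3 = 3 + h*(-5 + Q))
J(z) = 1/(3 + z) (J(z) = 1/(z + (3 + 0*(-5 - 4))) = 1/(z + (3 + 0*(-9))) = 1/(z + (3 + 0)) = 1/(z + 3) = 1/(3 + z))
l = -10 (l = -4 + (-2 - 4) = -4 - 6 = -10)
N(Y, v) = -11 (N(Y, v) = -2 - 9 = -11)
141*N(l, J(-1)) - 47 = 141*(-11) - 47 = -1551 - 47 = -1598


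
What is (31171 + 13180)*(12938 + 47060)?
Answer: 2660971298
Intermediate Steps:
(31171 + 13180)*(12938 + 47060) = 44351*59998 = 2660971298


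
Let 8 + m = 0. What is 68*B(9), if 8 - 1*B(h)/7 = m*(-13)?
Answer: -45696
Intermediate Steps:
m = -8 (m = -8 + 0 = -8)
B(h) = -672 (B(h) = 56 - (-56)*(-13) = 56 - 7*104 = 56 - 728 = -672)
68*B(9) = 68*(-672) = -45696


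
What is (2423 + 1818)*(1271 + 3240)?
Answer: 19131151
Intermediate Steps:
(2423 + 1818)*(1271 + 3240) = 4241*4511 = 19131151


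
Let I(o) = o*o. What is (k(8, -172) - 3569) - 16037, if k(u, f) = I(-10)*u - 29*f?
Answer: -13818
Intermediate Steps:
I(o) = o**2
k(u, f) = -29*f + 100*u (k(u, f) = (-10)**2*u - 29*f = 100*u - 29*f = -29*f + 100*u)
(k(8, -172) - 3569) - 16037 = ((-29*(-172) + 100*8) - 3569) - 16037 = ((4988 + 800) - 3569) - 16037 = (5788 - 3569) - 16037 = 2219 - 16037 = -13818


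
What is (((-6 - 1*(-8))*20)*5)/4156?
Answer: 50/1039 ≈ 0.048123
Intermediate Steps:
(((-6 - 1*(-8))*20)*5)/4156 = (((-6 + 8)*20)*5)*(1/4156) = ((2*20)*5)*(1/4156) = (40*5)*(1/4156) = 200*(1/4156) = 50/1039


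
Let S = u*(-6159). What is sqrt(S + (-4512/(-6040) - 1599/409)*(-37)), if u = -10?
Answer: sqrt(5884032247320885)/308795 ≈ 248.41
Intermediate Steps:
S = 61590 (S = -10*(-6159) = 61590)
sqrt(S + (-4512/(-6040) - 1599/409)*(-37)) = sqrt(61590 + (-4512/(-6040) - 1599/409)*(-37)) = sqrt(61590 + (-4512*(-1/6040) - 1599*1/409)*(-37)) = sqrt(61590 + (564/755 - 1599/409)*(-37)) = sqrt(61590 - 976569/308795*(-37)) = sqrt(61590 + 36133053/308795) = sqrt(19054817103/308795) = sqrt(5884032247320885)/308795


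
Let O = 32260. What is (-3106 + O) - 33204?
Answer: -4050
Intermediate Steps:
(-3106 + O) - 33204 = (-3106 + 32260) - 33204 = 29154 - 33204 = -4050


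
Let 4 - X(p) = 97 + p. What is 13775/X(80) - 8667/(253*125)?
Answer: -437133766/5471125 ≈ -79.898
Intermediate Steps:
X(p) = -93 - p (X(p) = 4 - (97 + p) = 4 + (-97 - p) = -93 - p)
13775/X(80) - 8667/(253*125) = 13775/(-93 - 1*80) - 8667/(253*125) = 13775/(-93 - 80) - 8667/31625 = 13775/(-173) - 8667*1/31625 = 13775*(-1/173) - 8667/31625 = -13775/173 - 8667/31625 = -437133766/5471125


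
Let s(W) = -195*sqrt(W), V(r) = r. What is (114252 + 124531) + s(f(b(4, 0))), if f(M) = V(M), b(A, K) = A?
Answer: 238393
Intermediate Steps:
f(M) = M
(114252 + 124531) + s(f(b(4, 0))) = (114252 + 124531) - 195*sqrt(4) = 238783 - 195*2 = 238783 - 390 = 238393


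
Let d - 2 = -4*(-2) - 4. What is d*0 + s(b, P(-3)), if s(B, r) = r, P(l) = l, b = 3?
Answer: -3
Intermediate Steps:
d = 6 (d = 2 + (-4*(-2) - 4) = 2 + (8 - 4) = 2 + 4 = 6)
d*0 + s(b, P(-3)) = 6*0 - 3 = 0 - 3 = -3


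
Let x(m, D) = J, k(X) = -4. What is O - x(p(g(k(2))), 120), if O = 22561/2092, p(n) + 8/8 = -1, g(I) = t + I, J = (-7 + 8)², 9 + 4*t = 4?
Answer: 20469/2092 ≈ 9.7844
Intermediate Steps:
t = -5/4 (t = -9/4 + (¼)*4 = -9/4 + 1 = -5/4 ≈ -1.2500)
J = 1 (J = 1² = 1)
g(I) = -5/4 + I
p(n) = -2 (p(n) = -1 - 1 = -2)
x(m, D) = 1
O = 22561/2092 (O = 22561*(1/2092) = 22561/2092 ≈ 10.784)
O - x(p(g(k(2))), 120) = 22561/2092 - 1*1 = 22561/2092 - 1 = 20469/2092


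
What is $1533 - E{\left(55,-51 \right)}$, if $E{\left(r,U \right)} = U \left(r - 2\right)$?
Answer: $4236$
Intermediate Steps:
$E{\left(r,U \right)} = U \left(-2 + r\right)$
$1533 - E{\left(55,-51 \right)} = 1533 - - 51 \left(-2 + 55\right) = 1533 - \left(-51\right) 53 = 1533 - -2703 = 1533 + 2703 = 4236$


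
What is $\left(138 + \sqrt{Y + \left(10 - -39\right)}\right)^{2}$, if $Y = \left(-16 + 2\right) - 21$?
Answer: $\left(138 + \sqrt{14}\right)^{2} \approx 20091.0$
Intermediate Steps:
$Y = -35$ ($Y = -14 - 21 = -35$)
$\left(138 + \sqrt{Y + \left(10 - -39\right)}\right)^{2} = \left(138 + \sqrt{-35 + \left(10 - -39\right)}\right)^{2} = \left(138 + \sqrt{-35 + \left(10 + 39\right)}\right)^{2} = \left(138 + \sqrt{-35 + 49}\right)^{2} = \left(138 + \sqrt{14}\right)^{2}$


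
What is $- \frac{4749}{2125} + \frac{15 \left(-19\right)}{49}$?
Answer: $- \frac{838326}{104125} \approx -8.0511$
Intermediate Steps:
$- \frac{4749}{2125} + \frac{15 \left(-19\right)}{49} = \left(-4749\right) \frac{1}{2125} - \frac{285}{49} = - \frac{4749}{2125} - \frac{285}{49} = - \frac{838326}{104125}$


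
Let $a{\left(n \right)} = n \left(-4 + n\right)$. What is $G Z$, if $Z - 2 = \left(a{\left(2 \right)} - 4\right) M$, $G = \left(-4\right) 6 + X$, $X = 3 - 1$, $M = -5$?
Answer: $-924$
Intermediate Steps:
$X = 2$
$G = -22$ ($G = \left(-4\right) 6 + 2 = -24 + 2 = -22$)
$Z = 42$ ($Z = 2 + \left(2 \left(-4 + 2\right) - 4\right) \left(-5\right) = 2 + \left(2 \left(-2\right) - 4\right) \left(-5\right) = 2 + \left(-4 - 4\right) \left(-5\right) = 2 - -40 = 2 + 40 = 42$)
$G Z = \left(-22\right) 42 = -924$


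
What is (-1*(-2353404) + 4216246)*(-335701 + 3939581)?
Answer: 23676230242000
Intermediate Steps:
(-1*(-2353404) + 4216246)*(-335701 + 3939581) = (2353404 + 4216246)*3603880 = 6569650*3603880 = 23676230242000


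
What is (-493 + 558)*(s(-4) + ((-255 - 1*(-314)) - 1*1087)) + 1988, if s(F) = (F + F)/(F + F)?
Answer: -64767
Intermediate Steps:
s(F) = 1 (s(F) = (2*F)/((2*F)) = (2*F)*(1/(2*F)) = 1)
(-493 + 558)*(s(-4) + ((-255 - 1*(-314)) - 1*1087)) + 1988 = (-493 + 558)*(1 + ((-255 - 1*(-314)) - 1*1087)) + 1988 = 65*(1 + ((-255 + 314) - 1087)) + 1988 = 65*(1 + (59 - 1087)) + 1988 = 65*(1 - 1028) + 1988 = 65*(-1027) + 1988 = -66755 + 1988 = -64767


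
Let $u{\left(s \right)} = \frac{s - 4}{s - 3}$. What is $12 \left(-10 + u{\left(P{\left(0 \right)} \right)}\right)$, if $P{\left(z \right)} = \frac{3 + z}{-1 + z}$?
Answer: $-106$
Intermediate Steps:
$P{\left(z \right)} = \frac{3 + z}{-1 + z}$
$u{\left(s \right)} = \frac{-4 + s}{-3 + s}$
$12 \left(-10 + u{\left(P{\left(0 \right)} \right)}\right) = 12 \left(-10 + \frac{-4 + \frac{3 + 0}{-1 + 0}}{-3 + \frac{3 + 0}{-1 + 0}}\right) = 12 \left(-10 + \frac{-4 + \frac{1}{-1} \cdot 3}{-3 + \frac{1}{-1} \cdot 3}\right) = 12 \left(-10 + \frac{-4 - 3}{-3 - 3}\right) = 12 \left(-10 + \frac{1}{-6} \left(-7\right)\right) = 12 \left(-10 - - \frac{7}{6}\right) = 12 \left(-10 + \frac{7}{6}\right) = 12 \left(- \frac{53}{6}\right) = -106$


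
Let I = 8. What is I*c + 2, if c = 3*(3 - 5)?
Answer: -46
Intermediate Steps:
c = -6 (c = 3*(-2) = -6)
I*c + 2 = 8*(-6) + 2 = -48 + 2 = -46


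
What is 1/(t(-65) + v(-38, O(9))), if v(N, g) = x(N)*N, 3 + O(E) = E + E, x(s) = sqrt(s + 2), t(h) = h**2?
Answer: 4225/17902609 + 228*I/17902609 ≈ 0.000236 + 1.2736e-5*I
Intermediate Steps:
x(s) = sqrt(2 + s)
O(E) = -3 + 2*E (O(E) = -3 + (E + E) = -3 + 2*E)
v(N, g) = N*sqrt(2 + N) (v(N, g) = sqrt(2 + N)*N = N*sqrt(2 + N))
1/(t(-65) + v(-38, O(9))) = 1/((-65)**2 - 38*sqrt(2 - 38)) = 1/(4225 - 228*I) = (4225 + 228*I)/17902609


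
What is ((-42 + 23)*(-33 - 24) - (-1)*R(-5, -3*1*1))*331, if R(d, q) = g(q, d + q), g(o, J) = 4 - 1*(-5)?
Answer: 361452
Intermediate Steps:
g(o, J) = 9 (g(o, J) = 4 + 5 = 9)
R(d, q) = 9
((-42 + 23)*(-33 - 24) - (-1)*R(-5, -3*1*1))*331 = ((-42 + 23)*(-33 - 24) - (-1)*9)*331 = (-19*(-57) - 1*(-9))*331 = (1083 + 9)*331 = 1092*331 = 361452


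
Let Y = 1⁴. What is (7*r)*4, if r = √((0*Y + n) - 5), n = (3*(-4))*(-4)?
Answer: 28*√43 ≈ 183.61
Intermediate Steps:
Y = 1
n = 48 (n = -12*(-4) = 48)
r = √43 (r = √((0*1 + 48) - 5) = √((0 + 48) - 5) = √(48 - 5) = √43 ≈ 6.5574)
(7*r)*4 = (7*√43)*4 = 28*√43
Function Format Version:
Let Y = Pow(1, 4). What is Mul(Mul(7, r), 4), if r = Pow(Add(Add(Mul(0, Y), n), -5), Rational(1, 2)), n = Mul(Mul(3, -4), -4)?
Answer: Mul(28, Pow(43, Rational(1, 2))) ≈ 183.61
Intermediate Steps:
Y = 1
n = 48 (n = Mul(-12, -4) = 48)
r = Pow(43, Rational(1, 2)) (r = Pow(Add(Add(Mul(0, 1), 48), -5), Rational(1, 2)) = Pow(Add(Add(0, 48), -5), Rational(1, 2)) = Pow(Add(48, -5), Rational(1, 2)) = Pow(43, Rational(1, 2)) ≈ 6.5574)
Mul(Mul(7, r), 4) = Mul(Mul(7, Pow(43, Rational(1, 2))), 4) = Mul(28, Pow(43, Rational(1, 2)))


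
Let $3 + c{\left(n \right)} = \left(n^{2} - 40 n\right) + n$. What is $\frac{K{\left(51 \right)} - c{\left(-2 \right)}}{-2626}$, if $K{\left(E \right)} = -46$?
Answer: $\frac{125}{2626} \approx 0.047601$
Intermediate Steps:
$c{\left(n \right)} = -3 + n^{2} - 39 n$ ($c{\left(n \right)} = -3 + \left(\left(n^{2} - 40 n\right) + n\right) = -3 + \left(n^{2} - 39 n\right) = -3 + n^{2} - 39 n$)
$\frac{K{\left(51 \right)} - c{\left(-2 \right)}}{-2626} = \frac{-46 - \left(-3 + \left(-2\right)^{2} - -78\right)}{-2626} = \left(-46 - \left(-3 + 4 + 78\right)\right) \left(- \frac{1}{2626}\right) = \left(-46 - 79\right) \left(- \frac{1}{2626}\right) = \left(-125\right) \left(- \frac{1}{2626}\right) = \frac{125}{2626}$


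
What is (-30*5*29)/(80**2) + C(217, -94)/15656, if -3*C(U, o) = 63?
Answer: -170595/250496 ≈ -0.68103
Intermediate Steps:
C(U, o) = -21 (C(U, o) = -1/3*63 = -21)
(-30*5*29)/(80**2) + C(217, -94)/15656 = (-30*5*29)/(80**2) - 21/15656 = -150*29/6400 - 21*1/15656 = -4350*1/6400 - 21/15656 = -87/128 - 21/15656 = -170595/250496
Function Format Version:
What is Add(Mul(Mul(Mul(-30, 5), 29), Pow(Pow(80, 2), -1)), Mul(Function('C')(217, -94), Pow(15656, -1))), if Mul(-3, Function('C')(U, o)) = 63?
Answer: Rational(-170595, 250496) ≈ -0.68103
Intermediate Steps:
Function('C')(U, o) = -21 (Function('C')(U, o) = Mul(Rational(-1, 3), 63) = -21)
Add(Mul(Mul(Mul(-30, 5), 29), Pow(Pow(80, 2), -1)), Mul(Function('C')(217, -94), Pow(15656, -1))) = Add(Mul(Mul(Mul(-30, 5), 29), Pow(Pow(80, 2), -1)), Mul(-21, Pow(15656, -1))) = Add(Mul(Mul(-150, 29), Pow(6400, -1)), Mul(-21, Rational(1, 15656))) = Add(Mul(-4350, Rational(1, 6400)), Rational(-21, 15656)) = Add(Rational(-87, 128), Rational(-21, 15656)) = Rational(-170595, 250496)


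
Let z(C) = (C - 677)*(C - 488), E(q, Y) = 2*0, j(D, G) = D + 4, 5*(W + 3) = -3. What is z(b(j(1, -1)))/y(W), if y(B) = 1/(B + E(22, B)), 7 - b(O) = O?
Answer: -1180980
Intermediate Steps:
W = -18/5 (W = -3 + (⅕)*(-3) = -3 - ⅗ = -18/5 ≈ -3.6000)
j(D, G) = 4 + D
b(O) = 7 - O
E(q, Y) = 0
y(B) = 1/B (y(B) = 1/(B + 0) = 1/B)
z(C) = (-677 + C)*(-488 + C)
z(b(j(1, -1)))/y(W) = (330376 + (7 - (4 + 1))² - 1165*(7 - (4 + 1)))/(1/(-18/5)) = (330376 + (7 - 1*5)² - 1165*(7 - 1*5))/(-5/18) = (330376 + (7 - 5)² - 1165*(7 - 5))*(-18/5) = (330376 + 2² - 1165*2)*(-18/5) = (330376 + 4 - 2330)*(-18/5) = 328050*(-18/5) = -1180980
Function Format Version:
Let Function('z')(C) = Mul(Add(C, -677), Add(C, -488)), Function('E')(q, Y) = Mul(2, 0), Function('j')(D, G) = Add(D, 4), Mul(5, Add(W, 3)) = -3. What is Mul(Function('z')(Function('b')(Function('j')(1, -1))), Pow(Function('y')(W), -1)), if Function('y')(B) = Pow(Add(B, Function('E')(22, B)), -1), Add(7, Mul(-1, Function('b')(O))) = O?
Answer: -1180980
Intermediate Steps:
W = Rational(-18, 5) (W = Add(-3, Mul(Rational(1, 5), -3)) = Add(-3, Rational(-3, 5)) = Rational(-18, 5) ≈ -3.6000)
Function('j')(D, G) = Add(4, D)
Function('b')(O) = Add(7, Mul(-1, O))
Function('E')(q, Y) = 0
Function('y')(B) = Pow(B, -1) (Function('y')(B) = Pow(Add(B, 0), -1) = Pow(B, -1))
Function('z')(C) = Mul(Add(-677, C), Add(-488, C))
Mul(Function('z')(Function('b')(Function('j')(1, -1))), Pow(Function('y')(W), -1)) = Mul(Add(330376, Pow(Add(7, Mul(-1, Add(4, 1))), 2), Mul(-1165, Add(7, Mul(-1, Add(4, 1))))), Pow(Pow(Rational(-18, 5), -1), -1)) = Mul(Add(330376, Pow(Add(7, Mul(-1, 5)), 2), Mul(-1165, Add(7, Mul(-1, 5)))), Pow(Rational(-5, 18), -1)) = Mul(Add(330376, Pow(Add(7, -5), 2), Mul(-1165, Add(7, -5))), Rational(-18, 5)) = Mul(Add(330376, Pow(2, 2), Mul(-1165, 2)), Rational(-18, 5)) = Mul(Add(330376, 4, -2330), Rational(-18, 5)) = Mul(328050, Rational(-18, 5)) = -1180980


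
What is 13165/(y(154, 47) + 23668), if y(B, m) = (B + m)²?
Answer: 13165/64069 ≈ 0.20548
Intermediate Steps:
13165/(y(154, 47) + 23668) = 13165/((154 + 47)² + 23668) = 13165/(201² + 23668) = 13165/(40401 + 23668) = 13165/64069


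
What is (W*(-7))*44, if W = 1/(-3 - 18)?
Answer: 44/3 ≈ 14.667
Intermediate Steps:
W = -1/21 (W = 1/(-21) = -1/21 ≈ -0.047619)
(W*(-7))*44 = -1/21*(-7)*44 = (1/3)*44 = 44/3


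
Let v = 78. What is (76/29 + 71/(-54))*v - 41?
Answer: 15884/261 ≈ 60.858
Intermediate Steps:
(76/29 + 71/(-54))*v - 41 = (76/29 + 71/(-54))*78 - 41 = (76*(1/29) + 71*(-1/54))*78 - 41 = (76/29 - 71/54)*78 - 41 = (2045/1566)*78 - 41 = 26585/261 - 41 = 15884/261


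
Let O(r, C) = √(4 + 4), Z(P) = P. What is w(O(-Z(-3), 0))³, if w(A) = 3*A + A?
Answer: 1024*√2 ≈ 1448.2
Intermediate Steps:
O(r, C) = 2*√2 (O(r, C) = √8 = 2*√2)
w(A) = 4*A
w(O(-Z(-3), 0))³ = (4*(2*√2))³ = (8*√2)³ = 1024*√2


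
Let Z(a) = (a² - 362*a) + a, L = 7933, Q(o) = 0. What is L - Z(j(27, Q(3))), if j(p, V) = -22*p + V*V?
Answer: -559337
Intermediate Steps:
j(p, V) = V² - 22*p (j(p, V) = -22*p + V² = V² - 22*p)
Z(a) = a² - 361*a
L - Z(j(27, Q(3))) = 7933 - (0² - 22*27)*(-361 + (0² - 22*27)) = 7933 - (0 - 594)*(-361 + (0 - 594)) = 7933 - (-594)*(-361 - 594) = 7933 - (-594)*(-955) = 7933 - 1*567270 = 7933 - 567270 = -559337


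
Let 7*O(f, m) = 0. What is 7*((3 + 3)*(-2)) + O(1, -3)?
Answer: -84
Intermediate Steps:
O(f, m) = 0 (O(f, m) = (⅐)*0 = 0)
7*((3 + 3)*(-2)) + O(1, -3) = 7*((3 + 3)*(-2)) + 0 = 7*(6*(-2)) + 0 = 7*(-12) + 0 = -84 + 0 = -84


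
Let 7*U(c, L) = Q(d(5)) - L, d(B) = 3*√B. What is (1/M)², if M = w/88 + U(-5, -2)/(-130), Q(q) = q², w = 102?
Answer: 400800400/491553241 ≈ 0.81538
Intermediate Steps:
U(c, L) = 45/7 - L/7 (U(c, L) = ((3*√5)² - L)/7 = (45 - L)/7 = 45/7 - L/7)
M = 22171/20020 (M = 102/88 + (45/7 - ⅐*(-2))/(-130) = 102*(1/88) + (45/7 + 2/7)*(-1/130) = 51/44 + (47/7)*(-1/130) = 51/44 - 47/910 = 22171/20020 ≈ 1.1074)
(1/M)² = (1/(22171/20020))² = (20020/22171)² = 400800400/491553241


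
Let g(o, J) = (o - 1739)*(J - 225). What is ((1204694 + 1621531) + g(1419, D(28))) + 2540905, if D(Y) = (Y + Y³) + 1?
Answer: -1594790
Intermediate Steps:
D(Y) = 1 + Y + Y³
g(o, J) = (-1739 + o)*(-225 + J)
((1204694 + 1621531) + g(1419, D(28))) + 2540905 = ((1204694 + 1621531) + (391275 - 1739*(1 + 28 + 28³) - 225*1419 + (1 + 28 + 28³)*1419)) + 2540905 = (2826225 + (391275 - 1739*(1 + 28 + 21952) - 319275 + (1 + 28 + 21952)*1419)) + 2540905 = (2826225 + (391275 - 1739*21981 - 319275 + 21981*1419)) + 2540905 = (2826225 + (391275 - 38224959 - 319275 + 31191039)) + 2540905 = (2826225 - 6961920) + 2540905 = -4135695 + 2540905 = -1594790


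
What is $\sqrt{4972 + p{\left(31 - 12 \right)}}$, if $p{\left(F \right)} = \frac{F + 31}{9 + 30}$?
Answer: $\frac{\sqrt{7564362}}{39} \approx 70.521$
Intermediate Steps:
$p{\left(F \right)} = \frac{31}{39} + \frac{F}{39}$ ($p{\left(F \right)} = \frac{31 + F}{39} = \left(31 + F\right) \frac{1}{39} = \frac{31}{39} + \frac{F}{39}$)
$\sqrt{4972 + p{\left(31 - 12 \right)}} = \sqrt{4972 + \left(\frac{31}{39} + \frac{31 - 12}{39}\right)} = \sqrt{4972 + \left(\frac{31}{39} + \frac{1}{39} \cdot 19\right)} = \sqrt{4972 + \left(\frac{31}{39} + \frac{19}{39}\right)} = \sqrt{4972 + \frac{50}{39}} = \sqrt{\frac{193958}{39}} = \frac{\sqrt{7564362}}{39}$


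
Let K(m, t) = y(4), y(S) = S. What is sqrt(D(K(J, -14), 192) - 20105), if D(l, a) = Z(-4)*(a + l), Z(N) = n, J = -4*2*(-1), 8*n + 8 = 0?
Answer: I*sqrt(20301) ≈ 142.48*I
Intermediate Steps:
n = -1 (n = -1 + (1/8)*0 = -1 + 0 = -1)
J = 8 (J = -8*(-1) = 8)
Z(N) = -1
K(m, t) = 4
D(l, a) = -a - l (D(l, a) = -(a + l) = -a - l)
sqrt(D(K(J, -14), 192) - 20105) = sqrt((-1*192 - 1*4) - 20105) = sqrt((-192 - 4) - 20105) = sqrt(-196 - 20105) = sqrt(-20301) = I*sqrt(20301)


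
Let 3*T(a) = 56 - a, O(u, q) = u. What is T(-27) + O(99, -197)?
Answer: 380/3 ≈ 126.67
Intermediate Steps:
T(a) = 56/3 - a/3 (T(a) = (56 - a)/3 = 56/3 - a/3)
T(-27) + O(99, -197) = (56/3 - ⅓*(-27)) + 99 = (56/3 + 9) + 99 = 83/3 + 99 = 380/3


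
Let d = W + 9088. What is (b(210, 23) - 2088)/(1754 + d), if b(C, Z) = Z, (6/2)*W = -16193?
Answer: -6195/16333 ≈ -0.37929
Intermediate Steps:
W = -16193/3 (W = (⅓)*(-16193) = -16193/3 ≈ -5397.7)
d = 11071/3 (d = -16193/3 + 9088 = 11071/3 ≈ 3690.3)
(b(210, 23) - 2088)/(1754 + d) = (23 - 2088)/(1754 + 11071/3) = -2065/16333/3 = -2065*3/16333 = -6195/16333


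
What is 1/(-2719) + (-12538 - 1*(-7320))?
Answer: -14187743/2719 ≈ -5218.0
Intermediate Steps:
1/(-2719) + (-12538 - 1*(-7320)) = -1/2719 + (-12538 + 7320) = -1/2719 - 5218 = -14187743/2719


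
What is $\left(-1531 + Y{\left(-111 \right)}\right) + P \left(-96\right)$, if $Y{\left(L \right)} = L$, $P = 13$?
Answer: $-2890$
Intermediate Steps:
$\left(-1531 + Y{\left(-111 \right)}\right) + P \left(-96\right) = \left(-1531 - 111\right) + 13 \left(-96\right) = -1642 - 1248 = -2890$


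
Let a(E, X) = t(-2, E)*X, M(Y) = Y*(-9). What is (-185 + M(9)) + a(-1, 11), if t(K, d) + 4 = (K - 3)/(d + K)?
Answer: -875/3 ≈ -291.67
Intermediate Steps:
t(K, d) = -4 + (-3 + K)/(K + d) (t(K, d) = -4 + (K - 3)/(d + K) = -4 + (-3 + K)/(K + d))
M(Y) = -9*Y
a(E, X) = X*(3 - 4*E)/(-2 + E) (a(E, X) = ((-3 - 4*E - 3*(-2))/(-2 + E))*X = ((-3 - 4*E + 6)/(-2 + E))*X = ((3 - 4*E)/(-2 + E))*X = X*(3 - 4*E)/(-2 + E))
(-185 + M(9)) + a(-1, 11) = (-185 - 9*9) + 11*(3 - 4*(-1))/(-2 - 1) = (-185 - 81) + 11*(3 + 4)/(-3) = -266 + 11*(-1/3)*7 = -266 - 77/3 = -875/3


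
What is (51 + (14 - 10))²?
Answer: 3025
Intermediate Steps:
(51 + (14 - 10))² = (51 + 4)² = 55² = 3025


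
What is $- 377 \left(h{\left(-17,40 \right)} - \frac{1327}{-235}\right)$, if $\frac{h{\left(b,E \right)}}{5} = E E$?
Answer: $- \frac{709260279}{235} \approx -3.0181 \cdot 10^{6}$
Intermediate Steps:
$h{\left(b,E \right)} = 5 E^{2}$ ($h{\left(b,E \right)} = 5 E E = 5 E^{2}$)
$- 377 \left(h{\left(-17,40 \right)} - \frac{1327}{-235}\right) = - 377 \left(5 \cdot 40^{2} - \frac{1327}{-235}\right) = - 377 \left(5 \cdot 1600 - - \frac{1327}{235}\right) = - 377 \left(8000 + \frac{1327}{235}\right) = \left(-377\right) \frac{1881327}{235} = - \frac{709260279}{235}$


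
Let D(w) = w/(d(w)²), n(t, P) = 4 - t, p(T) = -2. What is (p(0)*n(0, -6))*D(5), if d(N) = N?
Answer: -8/5 ≈ -1.6000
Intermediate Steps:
D(w) = 1/w (D(w) = w/(w²) = w/w² = 1/w)
(p(0)*n(0, -6))*D(5) = -2*(4 - 1*0)/5 = -2*(4 + 0)*(⅕) = -2*4*(⅕) = -8*⅕ = -8/5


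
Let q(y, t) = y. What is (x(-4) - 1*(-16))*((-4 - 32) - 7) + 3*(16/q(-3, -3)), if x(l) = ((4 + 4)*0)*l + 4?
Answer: -876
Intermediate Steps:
x(l) = 4 (x(l) = (8*0)*l + 4 = 0*l + 4 = 0 + 4 = 4)
(x(-4) - 1*(-16))*((-4 - 32) - 7) + 3*(16/q(-3, -3)) = (4 - 1*(-16))*((-4 - 32) - 7) + 3*(16/(-3)) = (4 + 16)*(-36 - 7) + 3*(16*(-⅓)) = 20*(-43) + 3*(-16/3) = -860 - 16 = -876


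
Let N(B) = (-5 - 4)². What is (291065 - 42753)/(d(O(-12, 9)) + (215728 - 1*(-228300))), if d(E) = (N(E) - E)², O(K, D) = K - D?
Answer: 31039/56804 ≈ 0.54642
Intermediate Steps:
N(B) = 81 (N(B) = (-9)² = 81)
d(E) = (81 - E)²
(291065 - 42753)/(d(O(-12, 9)) + (215728 - 1*(-228300))) = (291065 - 42753)/((-81 + (-12 - 1*9))² + (215728 - 1*(-228300))) = 248312/((-81 + (-12 - 9))² + (215728 + 228300)) = 248312/((-81 - 21)² + 444028) = 248312/((-102)² + 444028) = 248312/(10404 + 444028) = 248312/454432 = 248312*(1/454432) = 31039/56804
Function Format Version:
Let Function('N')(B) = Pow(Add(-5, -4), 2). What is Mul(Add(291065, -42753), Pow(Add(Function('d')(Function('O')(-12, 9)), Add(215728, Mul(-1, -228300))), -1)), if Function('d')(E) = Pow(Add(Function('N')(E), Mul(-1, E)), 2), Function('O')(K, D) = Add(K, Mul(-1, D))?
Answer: Rational(31039, 56804) ≈ 0.54642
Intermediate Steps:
Function('N')(B) = 81 (Function('N')(B) = Pow(-9, 2) = 81)
Function('d')(E) = Pow(Add(81, Mul(-1, E)), 2)
Mul(Add(291065, -42753), Pow(Add(Function('d')(Function('O')(-12, 9)), Add(215728, Mul(-1, -228300))), -1)) = Mul(Add(291065, -42753), Pow(Add(Pow(Add(-81, Add(-12, Mul(-1, 9))), 2), Add(215728, Mul(-1, -228300))), -1)) = Mul(248312, Pow(Add(Pow(Add(-81, Add(-12, -9)), 2), Add(215728, 228300)), -1)) = Mul(248312, Pow(Add(Pow(Add(-81, -21), 2), 444028), -1)) = Mul(248312, Pow(Add(Pow(-102, 2), 444028), -1)) = Mul(248312, Pow(Add(10404, 444028), -1)) = Mul(248312, Pow(454432, -1)) = Mul(248312, Rational(1, 454432)) = Rational(31039, 56804)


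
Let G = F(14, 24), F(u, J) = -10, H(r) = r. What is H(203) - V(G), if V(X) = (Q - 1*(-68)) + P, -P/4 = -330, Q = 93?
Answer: -1278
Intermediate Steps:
P = 1320 (P = -4*(-330) = 1320)
G = -10
V(X) = 1481 (V(X) = (93 - 1*(-68)) + 1320 = (93 + 68) + 1320 = 161 + 1320 = 1481)
H(203) - V(G) = 203 - 1*1481 = 203 - 1481 = -1278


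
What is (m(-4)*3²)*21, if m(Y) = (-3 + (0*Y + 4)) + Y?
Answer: -567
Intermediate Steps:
m(Y) = 1 + Y (m(Y) = (-3 + (0 + 4)) + Y = (-3 + 4) + Y = 1 + Y)
(m(-4)*3²)*21 = ((1 - 4)*3²)*21 = -3*9*21 = -27*21 = -567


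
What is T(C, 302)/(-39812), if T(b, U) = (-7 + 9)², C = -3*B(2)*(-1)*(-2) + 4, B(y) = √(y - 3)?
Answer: -1/9953 ≈ -0.00010047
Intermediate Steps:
B(y) = √(-3 + y)
C = 4 - 6*I (C = -3*√(-3 + 2)*(-1)*(-2) + 4 = -3*√(-1)*(-1)*(-2) + 4 = -3*I*(-1)*(-2) + 4 = -3*(-I)*(-2) + 4 = -6*I + 4 = 4 - 6*I ≈ 4.0 - 6.0*I)
T(b, U) = 4 (T(b, U) = 2² = 4)
T(C, 302)/(-39812) = 4/(-39812) = 4*(-1/39812) = -1/9953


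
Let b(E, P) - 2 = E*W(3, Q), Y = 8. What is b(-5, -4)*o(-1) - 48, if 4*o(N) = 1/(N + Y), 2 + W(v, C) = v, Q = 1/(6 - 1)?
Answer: -1347/28 ≈ -48.107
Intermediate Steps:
Q = 1/5 ≈ 0.20000
W(v, C) = -2 + v
o(N) = 1/(4*(8 + N)) (o(N) = 1/(4*(N + 8)) = 1/(4*(8 + N)))
b(E, P) = 2 + E (b(E, P) = 2 + E*(-2 + 3) = 2 + E*1 = 2 + E)
b(-5, -4)*o(-1) - 48 = (2 - 5)*(1/(4*(8 - 1))) - 48 = -3/(4*7) - 48 = -3*1/28 - 48 = -3/28 - 48 = -1347/28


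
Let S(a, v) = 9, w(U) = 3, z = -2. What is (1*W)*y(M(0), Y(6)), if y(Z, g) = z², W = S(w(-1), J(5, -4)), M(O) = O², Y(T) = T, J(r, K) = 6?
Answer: 36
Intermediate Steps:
W = 9
y(Z, g) = 4 (y(Z, g) = (-2)² = 4)
(1*W)*y(M(0), Y(6)) = (1*9)*4 = 9*4 = 36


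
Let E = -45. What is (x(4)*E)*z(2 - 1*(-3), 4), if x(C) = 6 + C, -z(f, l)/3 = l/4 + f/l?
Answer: 6075/2 ≈ 3037.5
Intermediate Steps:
z(f, l) = -3*l/4 - 3*f/l (z(f, l) = -3*(l/4 + f/l) = -3*l/4 - 3*f/l)
(x(4)*E)*z(2 - 1*(-3), 4) = ((6 + 4)*(-45))*(-3/4*4 - 3*(2 - 1*(-3))/4) = (10*(-45))*(-3 - 3*(2 + 3)*1/4) = -450*(-3 - 3*5*1/4) = -450*(-3 - 15/4) = -450*(-27/4) = 6075/2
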